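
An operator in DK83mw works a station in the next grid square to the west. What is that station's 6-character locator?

Longitude subsquare m = 12; −1 → 11 = l.
The latitude characters are unchanged.

DK83lw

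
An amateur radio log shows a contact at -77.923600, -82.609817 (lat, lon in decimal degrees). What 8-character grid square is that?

EB82qb68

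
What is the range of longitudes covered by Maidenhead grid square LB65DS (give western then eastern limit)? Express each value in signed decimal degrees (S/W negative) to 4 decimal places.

Field L=11, B=1: +11·20° lon, +1·10° lat → SW at lon 40°, lat -80°.
Square 6, 5: +6·2° lon, +5·1° lat → SW at lon 52°, lat -75°.
Subsquare d=3, s=18: +3·0.0833333° lon, +18·0.0416667° lat → SW at lon 52.25°, lat -74.25°.
Cell spans 0.0833333° lon × 0.0416667° lat.
west 52.2500, east 52.3333.

52.2500, 52.3333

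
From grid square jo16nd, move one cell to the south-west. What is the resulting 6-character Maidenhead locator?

JO16mc

Longitude subsquare n = 13; −1 → 12 = m.
Latitude subsquare d = 3; −1 → 2 = c.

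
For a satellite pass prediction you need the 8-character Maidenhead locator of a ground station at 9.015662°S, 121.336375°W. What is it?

Offset from 180°W / 90°S: lon 58.66362°, lat 80.98434°.
Field: lon ⌊58.66362/20⌋ = 2 → C; lat ⌊80.98434/10⌋ = 8 → I.
Square: lon ⌊18.66362/2⌋ = 9; lat ⌊0.98434/1⌋ = 0.
Subsquare: lon ⌊0.66362/0.0833333⌋ = 7 → h; lat ⌊0.98434/0.0416667⌋ = 23 → x.
Extended square: lon ⌊0.08029/0.00833333⌋ = 9; lat ⌊0.02600/0.00416667⌋ = 6.

CI90hx96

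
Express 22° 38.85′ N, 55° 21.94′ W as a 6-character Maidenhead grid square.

GL22hp

Offset from 180°W / 90°S: lon 124.6343°, lat 112.6475°.
Field: lon ⌊124.6343/20⌋ = 6 → G; lat ⌊112.6475/10⌋ = 11 → L.
Square: lon ⌊4.6343/2⌋ = 2; lat ⌊2.6475/1⌋ = 2.
Subsquare: lon ⌊0.6343/0.0833333⌋ = 7 → h; lat ⌊0.6475/0.0416667⌋ = 15 → p.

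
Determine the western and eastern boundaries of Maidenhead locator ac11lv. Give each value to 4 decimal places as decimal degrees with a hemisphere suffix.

177.0833° W, 177.0000° W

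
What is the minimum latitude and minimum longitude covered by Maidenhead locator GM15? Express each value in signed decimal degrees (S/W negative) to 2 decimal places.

35.00, -58.00

Field G=6, M=12: +6·20° lon, +12·10° lat → SW at lon -60°, lat 30°.
Square 1, 5: +1·2° lon, +5·1° lat → SW at lon -58°, lat 35°.
latitude 35.00, longitude -58.00.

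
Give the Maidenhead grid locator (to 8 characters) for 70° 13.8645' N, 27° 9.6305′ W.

HQ60kf05

Offset from 180°W / 90°S: lon 152.83949°, lat 160.23108°.
Field: 152.83949/20 → 7 → H, 160.23108/10 → 16 → Q; chars HQ.
Square: 12.83949/2 → 6, 0.23108/1 → 0; chars 60.
Subsquare: 0.83949/0.0833333 → 10 → k, 0.23108/0.0416667 → 5 → f; chars kf.
Extended square: 0.00616/0.00833333 → 0, 0.02274/0.00416667 → 5; chars 05.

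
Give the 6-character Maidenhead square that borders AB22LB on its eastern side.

Longitude subsquare l = 11; +1 → 12 = m.
The latitude characters are unchanged.

AB22mb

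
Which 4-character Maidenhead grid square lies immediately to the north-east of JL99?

Longitude square 9; +1 → 10, wraps to 0, carry into field.
Longitude field J = 9; +1 → 10 = K.
Latitude square 9; +1 → 10, wraps to 0, carry into field.
Latitude field L = 11; +1 → 12 = M.

KM00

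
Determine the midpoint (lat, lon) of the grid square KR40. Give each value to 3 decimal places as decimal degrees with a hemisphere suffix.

80.500° N, 29.000° E

Field K=10, R=17: +10·20° lon, +17·10° lat → SW at lon 20°, lat 80°.
Square 4, 0: +4·2° lon, +0·1° lat → SW at lon 28°, lat 80°.
Cell spans 2° lon × 1° lat. Centre is SW corner plus half of each.
latitude 80.500° N, longitude 29.000° E.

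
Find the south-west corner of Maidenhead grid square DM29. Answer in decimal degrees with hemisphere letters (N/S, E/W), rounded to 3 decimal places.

Field D=3, M=12: +3·20° lon, +12·10° lat → SW at lon -120°, lat 30°.
Square 2, 9: +2·2° lon, +9·1° lat → SW at lon -116°, lat 39°.
latitude 39.000° N, longitude 116.000° W.

39.000° N, 116.000° W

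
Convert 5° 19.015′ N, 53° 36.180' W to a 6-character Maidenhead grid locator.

Shift to the Maidenhead origin (180°W, 90°S): lon 126.3970, lat 95.3169.
Field: 126.3970/20 → 6 → G, 95.3169/10 → 9 → J; chars GJ.
Square: 6.3970/2 → 3, 5.3169/1 → 5; chars 35.
Subsquare: 0.3970/0.0833333 → 4 → e, 0.3169/0.0416667 → 7 → h; chars eh.

GJ35eh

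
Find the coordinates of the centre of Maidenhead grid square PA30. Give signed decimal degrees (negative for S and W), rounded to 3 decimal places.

-89.500, 127.000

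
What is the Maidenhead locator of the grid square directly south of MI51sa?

Latitude subsquare a = 0; −1 → -1, wraps to 23 = x, carry into square.
Latitude square 1; −1 → 0.
The longitude characters are unchanged.

MI50sx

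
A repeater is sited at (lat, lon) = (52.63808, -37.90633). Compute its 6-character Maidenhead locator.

Shift to the Maidenhead origin (180°W, 90°S): lon 142.0937, lat 142.6381.
Field: lon ⌊142.0937/20⌋ = 7 → H; lat ⌊142.6381/10⌋ = 14 → O.
Square: lon ⌊2.0937/2⌋ = 1; lat ⌊2.6381/1⌋ = 2.
Subsquare: lon ⌊0.0937/0.0833333⌋ = 1 → b; lat ⌊0.6381/0.0416667⌋ = 15 → p.

HO12bp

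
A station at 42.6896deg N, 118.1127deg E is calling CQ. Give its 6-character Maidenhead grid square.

ON92bq

Shift to the Maidenhead origin (180°W, 90°S): lon 298.1127, lat 132.6896.
Field: 298.1127/20 → 14 → O, 132.6896/10 → 13 → N; chars ON.
Square: 18.1127/2 → 9, 2.6896/1 → 2; chars 92.
Subsquare: 0.1127/0.0833333 → 1 → b, 0.6896/0.0416667 → 16 → q; chars bq.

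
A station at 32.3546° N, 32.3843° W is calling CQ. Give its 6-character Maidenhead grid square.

Offset from 180°W / 90°S: lon 147.6157°, lat 122.3546°.
Field: lon ⌊147.6157/20⌋ = 7 → H; lat ⌊122.3546/10⌋ = 12 → M.
Square: lon ⌊7.6157/2⌋ = 3; lat ⌊2.3546/1⌋ = 2.
Subsquare: lon ⌊1.6157/0.0833333⌋ = 19 → t; lat ⌊0.3546/0.0416667⌋ = 8 → i.

HM32ti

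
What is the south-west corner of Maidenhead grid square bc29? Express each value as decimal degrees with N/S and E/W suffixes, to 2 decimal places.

61.00° S, 156.00° W

Field B=1, C=2: +1·20° lon, +2·10° lat → SW at lon -160°, lat -70°.
Square 2, 9: +2·2° lon, +9·1° lat → SW at lon -156°, lat -61°.
latitude 61.00° S, longitude 156.00° W.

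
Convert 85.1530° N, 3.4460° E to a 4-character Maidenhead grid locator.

JR15

Offset from 180°W / 90°S: lon 183.45°, lat 175.15°.
Field: lon ⌊183.45/20⌋ = 9 → J; lat ⌊175.15/10⌋ = 17 → R.
Square: lon ⌊3.45/2⌋ = 1; lat ⌊5.15/1⌋ = 5.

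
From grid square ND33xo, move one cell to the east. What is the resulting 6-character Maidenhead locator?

ND43ao

Longitude subsquare x = 23; +1 → 24, wraps to 0 = a, carry into square.
Longitude square 3; +1 → 4.
The latitude characters are unchanged.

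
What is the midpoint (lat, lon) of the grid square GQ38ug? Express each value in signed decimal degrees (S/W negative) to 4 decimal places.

78.2708, -52.2917

Field G=6, Q=16: +6·20° lon, +16·10° lat → SW at lon -60°, lat 70°.
Square 3, 8: +3·2° lon, +8·1° lat → SW at lon -54°, lat 78°.
Subsquare u=20, g=6: +20·0.0833333° lon, +6·0.0416667° lat → SW at lon -52.3333°, lat 78.25°.
Cell spans 0.0833333° lon × 0.0416667° lat. Centre is SW corner plus half of each.
latitude 78.2708, longitude -52.2917.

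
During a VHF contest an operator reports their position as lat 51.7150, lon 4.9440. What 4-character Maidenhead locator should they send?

Add 180° to longitude and 90° to latitude: 184.94, 141.72.
Field: lon ⌊184.94/20⌋ = 9 → J; lat ⌊141.72/10⌋ = 14 → O.
Square: lon ⌊4.94/2⌋ = 2; lat ⌊1.72/1⌋ = 1.

JO21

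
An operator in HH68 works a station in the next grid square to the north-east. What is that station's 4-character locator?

Longitude square 6; +1 → 7.
Latitude square 8; +1 → 9.

HH79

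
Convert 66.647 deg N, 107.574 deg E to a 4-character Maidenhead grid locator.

OP36

Shift to the Maidenhead origin (180°W, 90°S): lon 287.57, lat 156.65.
Field (20°×10°, letters A–R): 287.57/20 → 14 → O, 156.65/10 → 15 → P; chars OP.
Square (2°×1°, digits 0–9): 7.57/2 → 3, 6.65/1 → 6; chars 36.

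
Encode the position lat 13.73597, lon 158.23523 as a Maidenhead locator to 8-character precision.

Add 180° to longitude and 90° to latitude: 338.23523, 103.73597.
Field: lon ⌊338.23523/20⌋ = 16 → Q; lat ⌊103.73597/10⌋ = 10 → K.
Square: lon ⌊18.23523/2⌋ = 9; lat ⌊3.73597/1⌋ = 3.
Subsquare: lon ⌊0.23523/0.0833333⌋ = 2 → c; lat ⌊0.73597/0.0416667⌋ = 17 → r.
Extended square: lon ⌊0.06856/0.00833333⌋ = 8; lat ⌊0.02764/0.00416667⌋ = 6.

QK93cr86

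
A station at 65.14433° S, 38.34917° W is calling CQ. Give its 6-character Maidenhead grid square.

HC04tu

Shift to the Maidenhead origin (180°W, 90°S): lon 141.6508, lat 24.8557.
Field (20°×10°, letters A–R): 141.6508/20 → 7 → H, 24.8557/10 → 2 → C; chars HC.
Square (2°×1°, digits 0–9): 1.6508/2 → 0, 4.8557/1 → 4; chars 04.
Subsquare (5′×2.5′, letters a–x): 1.6508/0.0833333 → 19 → t, 0.8557/0.0416667 → 20 → u; chars tu.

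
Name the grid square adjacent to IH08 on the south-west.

HH97

Longitude square 0; −1 → -1, wraps to 9, carry into field.
Longitude field I = 8; −1 → 7 = H.
Latitude square 8; −1 → 7.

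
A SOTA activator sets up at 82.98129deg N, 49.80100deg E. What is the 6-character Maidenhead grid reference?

Shift to the Maidenhead origin (180°W, 90°S): lon 229.8010, lat 172.9813.
Field: 229.8010/20 → 11 → L, 172.9813/10 → 17 → R; chars LR.
Square: 9.8010/2 → 4, 2.9813/1 → 2; chars 42.
Subsquare: 1.8010/0.0833333 → 21 → v, 0.9813/0.0416667 → 23 → x; chars vx.

LR42vx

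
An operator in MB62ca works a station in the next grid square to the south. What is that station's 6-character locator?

MB61cx

Latitude subsquare a = 0; −1 → -1, wraps to 23 = x, carry into square.
Latitude square 2; −1 → 1.
The longitude characters are unchanged.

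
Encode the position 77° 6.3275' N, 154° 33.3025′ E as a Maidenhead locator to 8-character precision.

Add 180° to longitude and 90° to latitude: 334.55504, 167.10546.
Field: lon ⌊334.55504/20⌋ = 16 → Q; lat ⌊167.10546/10⌋ = 16 → Q.
Square: lon ⌊14.55504/2⌋ = 7; lat ⌊7.10546/1⌋ = 7.
Subsquare: lon ⌊0.55504/0.0833333⌋ = 6 → g; lat ⌊0.10546/0.0416667⌋ = 2 → c.
Extended square: lon ⌊0.05504/0.00833333⌋ = 6; lat ⌊0.02212/0.00416667⌋ = 5.

QQ77gc65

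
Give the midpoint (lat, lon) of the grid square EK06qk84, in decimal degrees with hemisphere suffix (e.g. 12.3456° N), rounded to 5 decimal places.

Field E=4, K=10: +4·20° lon, +10·10° lat → SW at lon -100°, lat 10°.
Square 0, 6: +0·2° lon, +6·1° lat → SW at lon -100°, lat 16°.
Subsquare q=16, k=10: +16·0.0833333° lon, +10·0.0416667° lat → SW at lon -98.6667°, lat 16.4167°.
Extended square 8, 4: +8·0.00833333° lon, +4·0.00416667° lat → SW at lon -98.6°, lat 16.4333°.
Cell spans 0.00833333° lon × 0.00416667° lat. Centre is SW corner plus half of each.
latitude 16.43542° N, longitude 98.59583° W.

16.43542° N, 98.59583° W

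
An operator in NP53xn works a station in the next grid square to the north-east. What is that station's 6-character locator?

NP63ao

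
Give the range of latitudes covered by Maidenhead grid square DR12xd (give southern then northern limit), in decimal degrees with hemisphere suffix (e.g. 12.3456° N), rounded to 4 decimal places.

82.1250° N, 82.1667° N

Field D=3, R=17: +3·20° lon, +17·10° lat → SW at lon -120°, lat 80°.
Square 1, 2: +1·2° lon, +2·1° lat → SW at lon -118°, lat 82°.
Subsquare x=23, d=3: +23·0.0833333° lon, +3·0.0416667° lat → SW at lon -116.083°, lat 82.125°.
Cell spans 0.0833333° lon × 0.0416667° lat.
south 82.1250° N, north 82.1667° N.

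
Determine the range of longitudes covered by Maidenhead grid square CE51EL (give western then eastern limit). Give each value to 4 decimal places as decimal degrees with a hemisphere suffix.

Field C=2, E=4: +2·20° lon, +4·10° lat → SW at lon -140°, lat -50°.
Square 5, 1: +5·2° lon, +1·1° lat → SW at lon -130°, lat -49°.
Subsquare e=4, l=11: +4·0.0833333° lon, +11·0.0416667° lat → SW at lon -129.667°, lat -48.5417°.
Cell spans 0.0833333° lon × 0.0416667° lat.
west 129.6667° W, east 129.5833° W.

129.6667° W, 129.5833° W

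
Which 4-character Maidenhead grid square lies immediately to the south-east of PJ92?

QJ01

Longitude square 9; +1 → 10, wraps to 0, carry into field.
Longitude field P = 15; +1 → 16 = Q.
Latitude square 2; −1 → 1.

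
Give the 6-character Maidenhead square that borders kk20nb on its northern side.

KK20nc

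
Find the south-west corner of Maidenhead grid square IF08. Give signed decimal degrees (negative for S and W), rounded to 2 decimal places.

-32.00, -20.00

Field I=8, F=5: +8·20° lon, +5·10° lat → SW at lon -20°, lat -40°.
Square 0, 8: +0·2° lon, +8·1° lat → SW at lon -20°, lat -32°.
latitude -32.00, longitude -20.00.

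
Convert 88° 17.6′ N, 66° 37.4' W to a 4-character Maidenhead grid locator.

FR68

Shift to the Maidenhead origin (180°W, 90°S): lon 113.38, lat 178.29.
Field (20°×10°, letters A–R): lon ⌊113.38/20⌋ = 5 → F; lat ⌊178.29/10⌋ = 17 → R.
Square (2°×1°, digits 0–9): lon ⌊13.38/2⌋ = 6; lat ⌊8.29/1⌋ = 8.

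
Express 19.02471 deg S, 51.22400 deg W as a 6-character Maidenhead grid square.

GH40jx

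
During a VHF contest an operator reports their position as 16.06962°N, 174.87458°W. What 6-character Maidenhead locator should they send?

Shift to the Maidenhead origin (180°W, 90°S): lon 5.1254, lat 106.0696.
Field: lon ⌊5.1254/20⌋ = 0 → A; lat ⌊106.0696/10⌋ = 10 → K.
Square: lon ⌊5.1254/2⌋ = 2; lat ⌊6.0696/1⌋ = 6.
Subsquare: lon ⌊1.1254/0.0833333⌋ = 13 → n; lat ⌊0.0696/0.0416667⌋ = 1 → b.

AK26nb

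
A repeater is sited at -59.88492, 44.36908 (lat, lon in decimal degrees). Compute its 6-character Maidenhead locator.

LD20ec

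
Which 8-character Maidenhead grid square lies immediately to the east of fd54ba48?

Longitude extended square 4; +1 → 5.
The latitude characters are unchanged.

FD54ba58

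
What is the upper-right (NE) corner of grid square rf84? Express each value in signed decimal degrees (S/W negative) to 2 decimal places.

-35.00, 178.00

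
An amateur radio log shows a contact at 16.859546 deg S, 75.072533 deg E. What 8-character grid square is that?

MH73md83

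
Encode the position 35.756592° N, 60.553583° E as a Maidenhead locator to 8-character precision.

Shift to the Maidenhead origin (180°W, 90°S): lon 240.55358, lat 125.75659.
Field: lon ⌊240.55358/20⌋ = 12 → M; lat ⌊125.75659/10⌋ = 12 → M.
Square: lon ⌊0.55358/2⌋ = 0; lat ⌊5.75659/1⌋ = 5.
Subsquare: lon ⌊0.55358/0.0833333⌋ = 6 → g; lat ⌊0.75659/0.0416667⌋ = 18 → s.
Extended square: lon ⌊0.05358/0.00833333⌋ = 6; lat ⌊0.00659/0.00416667⌋ = 1.

MM05gs61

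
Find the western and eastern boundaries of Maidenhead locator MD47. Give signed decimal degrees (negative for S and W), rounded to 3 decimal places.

Field M=12, D=3: +12·20° lon, +3·10° lat → SW at lon 60°, lat -60°.
Square 4, 7: +4·2° lon, +7·1° lat → SW at lon 68°, lat -53°.
Cell spans 2° lon × 1° lat.
west 68.000, east 70.000.

68.000, 70.000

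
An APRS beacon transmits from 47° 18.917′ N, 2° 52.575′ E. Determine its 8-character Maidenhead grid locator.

Shift to the Maidenhead origin (180°W, 90°S): lon 182.87625, lat 137.31528.
Field (20°×10°, letters A–R): lon ⌊182.87625/20⌋ = 9 → J; lat ⌊137.31528/10⌋ = 13 → N.
Square (2°×1°, digits 0–9): lon ⌊2.87625/2⌋ = 1; lat ⌊7.31528/1⌋ = 7.
Subsquare (5′×2.5′, letters a–x): lon ⌊0.87625/0.0833333⌋ = 10 → k; lat ⌊0.31528/0.0416667⌋ = 7 → h.
Extended square (30″×15″, digits 0–9): lon ⌊0.04292/0.00833333⌋ = 5; lat ⌊0.02362/0.00416667⌋ = 5.

JN17kh55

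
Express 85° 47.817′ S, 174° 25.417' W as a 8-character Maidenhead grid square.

Shift to the Maidenhead origin (180°W, 90°S): lon 5.57638, lat 4.20305.
Field (20°×10°, letters A–R): lon ⌊5.57638/20⌋ = 0 → A; lat ⌊4.20305/10⌋ = 0 → A.
Square (2°×1°, digits 0–9): lon ⌊5.57638/2⌋ = 2; lat ⌊4.20305/1⌋ = 4.
Subsquare (5′×2.5′, letters a–x): lon ⌊1.57638/0.0833333⌋ = 18 → s; lat ⌊0.20305/0.0416667⌋ = 4 → e.
Extended square (30″×15″, digits 0–9): lon ⌊0.07638/0.00833333⌋ = 9; lat ⌊0.03638/0.00416667⌋ = 8.

AA24se98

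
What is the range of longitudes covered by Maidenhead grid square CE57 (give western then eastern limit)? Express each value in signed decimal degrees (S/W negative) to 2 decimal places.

-130.00, -128.00

Field C=2, E=4: +2·20° lon, +4·10° lat → SW at lon -140°, lat -50°.
Square 5, 7: +5·2° lon, +7·1° lat → SW at lon -130°, lat -43°.
Cell spans 2° lon × 1° lat.
west -130.00, east -128.00.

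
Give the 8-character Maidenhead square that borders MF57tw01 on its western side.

MF57sw91

Longitude extended square 0; −1 → -1, wraps to 9, carry into subsquare.
Longitude subsquare t = 19; −1 → 18 = s.
The latitude characters are unchanged.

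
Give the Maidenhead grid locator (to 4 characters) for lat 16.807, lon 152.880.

QK66

Offset from 180°W / 90°S: lon 332.88°, lat 106.81°.
Field: 332.88/20 → 16 → Q, 106.81/10 → 10 → K; chars QK.
Square: 12.88/2 → 6, 6.81/1 → 6; chars 66.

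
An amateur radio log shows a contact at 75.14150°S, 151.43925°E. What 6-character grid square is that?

QB54ru

Add 180° to longitude and 90° to latitude: 331.4393, 14.8585.
Field (20°×10°, letters A–R): lon ⌊331.4393/20⌋ = 16 → Q; lat ⌊14.8585/10⌋ = 1 → B.
Square (2°×1°, digits 0–9): lon ⌊11.4393/2⌋ = 5; lat ⌊4.8585/1⌋ = 4.
Subsquare (5′×2.5′, letters a–x): lon ⌊1.4393/0.0833333⌋ = 17 → r; lat ⌊0.8585/0.0416667⌋ = 20 → u.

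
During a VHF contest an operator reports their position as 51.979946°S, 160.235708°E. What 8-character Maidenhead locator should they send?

RD08ca84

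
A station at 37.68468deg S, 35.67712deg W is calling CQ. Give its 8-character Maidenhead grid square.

Shift to the Maidenhead origin (180°W, 90°S): lon 144.32288, lat 52.31532.
Field (20°×10°, letters A–R): lon ⌊144.32288/20⌋ = 7 → H; lat ⌊52.31532/10⌋ = 5 → F.
Square (2°×1°, digits 0–9): lon ⌊4.32288/2⌋ = 2; lat ⌊2.31532/1⌋ = 2.
Subsquare (5′×2.5′, letters a–x): lon ⌊0.32288/0.0833333⌋ = 3 → d; lat ⌊0.31532/0.0416667⌋ = 7 → h.
Extended square (30″×15″, digits 0–9): lon ⌊0.07288/0.00833333⌋ = 8; lat ⌊0.02365/0.00416667⌋ = 5.

HF22dh85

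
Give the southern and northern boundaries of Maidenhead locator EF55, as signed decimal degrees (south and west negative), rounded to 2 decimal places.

Field E=4, F=5: +4·20° lon, +5·10° lat → SW at lon -100°, lat -40°.
Square 5, 5: +5·2° lon, +5·1° lat → SW at lon -90°, lat -35°.
Cell spans 2° lon × 1° lat.
south -35.00, north -34.00.

-35.00, -34.00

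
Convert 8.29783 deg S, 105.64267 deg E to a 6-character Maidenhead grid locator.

OI21tq

Shift to the Maidenhead origin (180°W, 90°S): lon 285.6427, lat 81.7022.
Field (20°×10°, letters A–R): lon ⌊285.6427/20⌋ = 14 → O; lat ⌊81.7022/10⌋ = 8 → I.
Square (2°×1°, digits 0–9): lon ⌊5.6427/2⌋ = 2; lat ⌊1.7022/1⌋ = 1.
Subsquare (5′×2.5′, letters a–x): lon ⌊1.6427/0.0833333⌋ = 19 → t; lat ⌊0.7022/0.0416667⌋ = 16 → q.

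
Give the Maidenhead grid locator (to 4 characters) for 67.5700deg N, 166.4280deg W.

Offset from 180°W / 90°S: lon 13.57°, lat 157.57°.
Field: 13.57/20 → 0 → A, 157.57/10 → 15 → P; chars AP.
Square: 13.57/2 → 6, 7.57/1 → 7; chars 67.

AP67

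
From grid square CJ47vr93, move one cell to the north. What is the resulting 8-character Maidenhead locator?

Latitude extended square 3; +1 → 4.
The longitude characters are unchanged.

CJ47vr94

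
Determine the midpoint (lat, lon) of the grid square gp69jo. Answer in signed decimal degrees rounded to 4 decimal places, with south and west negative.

Field G=6, P=15: +6·20° lon, +15·10° lat → SW at lon -60°, lat 60°.
Square 6, 9: +6·2° lon, +9·1° lat → SW at lon -48°, lat 69°.
Subsquare j=9, o=14: +9·0.0833333° lon, +14·0.0416667° lat → SW at lon -47.25°, lat 69.5833°.
Cell spans 0.0833333° lon × 0.0416667° lat. Centre is SW corner plus half of each.
latitude 69.6042, longitude -47.2083.

69.6042, -47.2083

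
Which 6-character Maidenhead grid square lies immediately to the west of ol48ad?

OL38xd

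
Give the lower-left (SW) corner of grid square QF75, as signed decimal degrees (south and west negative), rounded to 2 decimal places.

Field Q=16, F=5: +16·20° lon, +5·10° lat → SW at lon 140°, lat -40°.
Square 7, 5: +7·2° lon, +5·1° lat → SW at lon 154°, lat -35°.
latitude -35.00, longitude 154.00.

-35.00, 154.00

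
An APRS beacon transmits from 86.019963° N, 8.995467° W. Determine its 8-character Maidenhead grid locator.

Offset from 180°W / 90°S: lon 171.00453°, lat 176.01996°.
Field: lon ⌊171.00453/20⌋ = 8 → I; lat ⌊176.01996/10⌋ = 17 → R.
Square: lon ⌊11.00453/2⌋ = 5; lat ⌊6.01996/1⌋ = 6.
Subsquare: lon ⌊1.00453/0.0833333⌋ = 12 → m; lat ⌊0.01996/0.0416667⌋ = 0 → a.
Extended square: lon ⌊0.00453/0.00833333⌋ = 0; lat ⌊0.01996/0.00416667⌋ = 4.

IR56ma04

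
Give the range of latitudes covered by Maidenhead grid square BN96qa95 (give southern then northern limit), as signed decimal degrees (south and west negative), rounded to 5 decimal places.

46.02083, 46.02500

Field B=1, N=13: +1·20° lon, +13·10° lat → SW at lon -160°, lat 40°.
Square 9, 6: +9·2° lon, +6·1° lat → SW at lon -142°, lat 46°.
Subsquare q=16, a=0: +16·0.0833333° lon, +0·0.0416667° lat → SW at lon -140.667°, lat 46°.
Extended square 9, 5: +9·0.00833333° lon, +5·0.00416667° lat → SW at lon -140.592°, lat 46.0208°.
Cell spans 0.00833333° lon × 0.00416667° lat.
south 46.02083, north 46.02500.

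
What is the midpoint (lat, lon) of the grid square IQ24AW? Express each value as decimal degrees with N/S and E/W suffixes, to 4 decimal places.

Field I=8, Q=16: +8·20° lon, +16·10° lat → SW at lon -20°, lat 70°.
Square 2, 4: +2·2° lon, +4·1° lat → SW at lon -16°, lat 74°.
Subsquare a=0, w=22: +0·0.0833333° lon, +22·0.0416667° lat → SW at lon -16°, lat 74.9167°.
Cell spans 0.0833333° lon × 0.0416667° lat. Centre is SW corner plus half of each.
latitude 74.9375° N, longitude 15.9583° W.

74.9375° N, 15.9583° W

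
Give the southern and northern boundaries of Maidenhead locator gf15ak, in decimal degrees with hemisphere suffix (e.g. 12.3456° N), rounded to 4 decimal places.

34.5833° S, 34.5417° S

Field G=6, F=5: +6·20° lon, +5·10° lat → SW at lon -60°, lat -40°.
Square 1, 5: +1·2° lon, +5·1° lat → SW at lon -58°, lat -35°.
Subsquare a=0, k=10: +0·0.0833333° lon, +10·0.0416667° lat → SW at lon -58°, lat -34.5833°.
Cell spans 0.0833333° lon × 0.0416667° lat.
south 34.5833° S, north 34.5417° S.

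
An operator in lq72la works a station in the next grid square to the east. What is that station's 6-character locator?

Longitude subsquare l = 11; +1 → 12 = m.
The latitude characters are unchanged.

LQ72ma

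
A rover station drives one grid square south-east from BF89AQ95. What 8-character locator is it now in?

Longitude extended square 9; +1 → 10, wraps to 0, carry into subsquare.
Longitude subsquare a = 0; +1 → 1 = b.
Latitude extended square 5; −1 → 4.

BF89bq04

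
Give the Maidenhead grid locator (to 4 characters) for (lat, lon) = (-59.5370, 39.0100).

KD90

Add 180° to longitude and 90° to latitude: 219.01, 30.46.
Field: 219.01/20 → 10 → K, 30.46/10 → 3 → D; chars KD.
Square: 19.01/2 → 9, 0.46/1 → 0; chars 90.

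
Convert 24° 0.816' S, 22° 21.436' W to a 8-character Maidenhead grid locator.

HG85tx76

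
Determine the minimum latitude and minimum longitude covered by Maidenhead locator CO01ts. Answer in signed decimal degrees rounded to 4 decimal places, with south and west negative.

Field C=2, O=14: +2·20° lon, +14·10° lat → SW at lon -140°, lat 50°.
Square 0, 1: +0·2° lon, +1·1° lat → SW at lon -140°, lat 51°.
Subsquare t=19, s=18: +19·0.0833333° lon, +18·0.0416667° lat → SW at lon -138.417°, lat 51.75°.
latitude 51.7500, longitude -138.4167.

51.7500, -138.4167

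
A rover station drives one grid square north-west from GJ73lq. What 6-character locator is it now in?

Longitude subsquare l = 11; −1 → 10 = k.
Latitude subsquare q = 16; +1 → 17 = r.

GJ73kr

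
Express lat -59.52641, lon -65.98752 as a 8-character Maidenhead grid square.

FD70al13

Add 180° to longitude and 90° to latitude: 114.01248, 30.47359.
Field: lon ⌊114.01248/20⌋ = 5 → F; lat ⌊30.47359/10⌋ = 3 → D.
Square: lon ⌊14.01248/2⌋ = 7; lat ⌊0.47359/1⌋ = 0.
Subsquare: lon ⌊0.01248/0.0833333⌋ = 0 → a; lat ⌊0.47359/0.0416667⌋ = 11 → l.
Extended square: lon ⌊0.01248/0.00833333⌋ = 1; lat ⌊0.01526/0.00416667⌋ = 3.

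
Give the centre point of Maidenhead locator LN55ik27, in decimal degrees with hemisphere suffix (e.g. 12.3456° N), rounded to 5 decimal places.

45.44792° N, 50.68750° E

Field L=11, N=13: +11·20° lon, +13·10° lat → SW at lon 40°, lat 40°.
Square 5, 5: +5·2° lon, +5·1° lat → SW at lon 50°, lat 45°.
Subsquare i=8, k=10: +8·0.0833333° lon, +10·0.0416667° lat → SW at lon 50.6667°, lat 45.4167°.
Extended square 2, 7: +2·0.00833333° lon, +7·0.00416667° lat → SW at lon 50.6833°, lat 45.4458°.
Cell spans 0.00833333° lon × 0.00416667° lat. Centre is SW corner plus half of each.
latitude 45.44792° N, longitude 50.68750° E.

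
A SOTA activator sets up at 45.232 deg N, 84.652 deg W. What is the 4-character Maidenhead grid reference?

EN75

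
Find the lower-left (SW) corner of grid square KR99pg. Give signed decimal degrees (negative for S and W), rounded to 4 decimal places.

Field K=10, R=17: +10·20° lon, +17·10° lat → SW at lon 20°, lat 80°.
Square 9, 9: +9·2° lon, +9·1° lat → SW at lon 38°, lat 89°.
Subsquare p=15, g=6: +15·0.0833333° lon, +6·0.0416667° lat → SW at lon 39.25°, lat 89.25°.
latitude 89.2500, longitude 39.2500.

89.2500, 39.2500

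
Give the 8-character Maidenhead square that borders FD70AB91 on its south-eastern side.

FD70bb00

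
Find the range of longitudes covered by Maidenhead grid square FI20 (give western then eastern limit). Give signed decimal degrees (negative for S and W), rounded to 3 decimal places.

-76.000, -74.000

Field F=5, I=8: +5·20° lon, +8·10° lat → SW at lon -80°, lat -10°.
Square 2, 0: +2·2° lon, +0·1° lat → SW at lon -76°, lat -10°.
Cell spans 2° lon × 1° lat.
west -76.000, east -74.000.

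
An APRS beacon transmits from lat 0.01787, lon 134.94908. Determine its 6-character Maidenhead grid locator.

PJ70la

Offset from 180°W / 90°S: lon 314.9491°, lat 90.0179°.
Field: 314.9491/20 → 15 → P, 90.0179/10 → 9 → J; chars PJ.
Square: 14.9491/2 → 7, 0.0179/1 → 0; chars 70.
Subsquare: 0.9491/0.0833333 → 11 → l, 0.0179/0.0416667 → 0 → a; chars la.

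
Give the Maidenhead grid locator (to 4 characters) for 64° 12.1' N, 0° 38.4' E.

JP04

Offset from 180°W / 90°S: lon 180.64°, lat 154.20°.
Field: 180.64/20 → 9 → J, 154.20/10 → 15 → P; chars JP.
Square: 0.64/2 → 0, 4.20/1 → 4; chars 04.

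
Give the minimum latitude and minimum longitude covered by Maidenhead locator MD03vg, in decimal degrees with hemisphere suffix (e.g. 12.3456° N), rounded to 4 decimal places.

56.7500° S, 61.7500° E

Field M=12, D=3: +12·20° lon, +3·10° lat → SW at lon 60°, lat -60°.
Square 0, 3: +0·2° lon, +3·1° lat → SW at lon 60°, lat -57°.
Subsquare v=21, g=6: +21·0.0833333° lon, +6·0.0416667° lat → SW at lon 61.75°, lat -56.75°.
latitude 56.7500° S, longitude 61.7500° E.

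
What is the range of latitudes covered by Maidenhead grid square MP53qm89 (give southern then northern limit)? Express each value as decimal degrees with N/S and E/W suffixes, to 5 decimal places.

Field M=12, P=15: +12·20° lon, +15·10° lat → SW at lon 60°, lat 60°.
Square 5, 3: +5·2° lon, +3·1° lat → SW at lon 70°, lat 63°.
Subsquare q=16, m=12: +16·0.0833333° lon, +12·0.0416667° lat → SW at lon 71.3333°, lat 63.5°.
Extended square 8, 9: +8·0.00833333° lon, +9·0.00416667° lat → SW at lon 71.4°, lat 63.5375°.
Cell spans 0.00833333° lon × 0.00416667° lat.
south 63.53750° N, north 63.54167° N.

63.53750° N, 63.54167° N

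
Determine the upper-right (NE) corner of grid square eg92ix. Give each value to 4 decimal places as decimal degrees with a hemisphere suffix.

27.0000° S, 81.2500° W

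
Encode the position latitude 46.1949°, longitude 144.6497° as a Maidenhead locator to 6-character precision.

Add 180° to longitude and 90° to latitude: 324.6497, 136.1949.
Field: 324.6497/20 → 16 → Q, 136.1949/10 → 13 → N; chars QN.
Square: 4.6497/2 → 2, 6.1949/1 → 6; chars 26.
Subsquare: 0.6497/0.0833333 → 7 → h, 0.1949/0.0416667 → 4 → e; chars he.

QN26he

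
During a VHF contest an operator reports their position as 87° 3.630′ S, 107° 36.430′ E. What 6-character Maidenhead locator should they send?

Offset from 180°W / 90°S: lon 287.6072°, lat 2.9395°.
Field: lon ⌊287.6072/20⌋ = 14 → O; lat ⌊2.9395/10⌋ = 0 → A.
Square: lon ⌊7.6072/2⌋ = 3; lat ⌊2.9395/1⌋ = 2.
Subsquare: lon ⌊1.6072/0.0833333⌋ = 19 → t; lat ⌊0.9395/0.0416667⌋ = 22 → w.

OA32tw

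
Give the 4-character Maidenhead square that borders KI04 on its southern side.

Latitude square 4; −1 → 3.
The longitude characters are unchanged.

KI03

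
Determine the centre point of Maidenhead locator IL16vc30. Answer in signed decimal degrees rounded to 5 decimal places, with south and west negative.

Field I=8, L=11: +8·20° lon, +11·10° lat → SW at lon -20°, lat 20°.
Square 1, 6: +1·2° lon, +6·1° lat → SW at lon -18°, lat 26°.
Subsquare v=21, c=2: +21·0.0833333° lon, +2·0.0416667° lat → SW at lon -16.25°, lat 26.0833°.
Extended square 3, 0: +3·0.00833333° lon, +0·0.00416667° lat → SW at lon -16.225°, lat 26.0833°.
Cell spans 0.00833333° lon × 0.00416667° lat. Centre is SW corner plus half of each.
latitude 26.08542, longitude -16.22083.

26.08542, -16.22083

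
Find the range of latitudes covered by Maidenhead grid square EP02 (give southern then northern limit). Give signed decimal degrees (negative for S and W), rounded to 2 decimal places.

62.00, 63.00

Field E=4, P=15: +4·20° lon, +15·10° lat → SW at lon -100°, lat 60°.
Square 0, 2: +0·2° lon, +2·1° lat → SW at lon -100°, lat 62°.
Cell spans 2° lon × 1° lat.
south 62.00, north 63.00.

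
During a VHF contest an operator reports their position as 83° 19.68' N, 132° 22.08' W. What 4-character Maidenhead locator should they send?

CR33

Offset from 180°W / 90°S: lon 47.63°, lat 173.33°.
Field: lon ⌊47.63/20⌋ = 2 → C; lat ⌊173.33/10⌋ = 17 → R.
Square: lon ⌊7.63/2⌋ = 3; lat ⌊3.33/1⌋ = 3.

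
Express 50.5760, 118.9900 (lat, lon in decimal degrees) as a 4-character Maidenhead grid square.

OO90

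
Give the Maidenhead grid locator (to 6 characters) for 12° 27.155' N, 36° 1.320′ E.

KK82ak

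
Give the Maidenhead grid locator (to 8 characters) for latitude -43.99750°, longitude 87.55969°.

NE36sa70

Shift to the Maidenhead origin (180°W, 90°S): lon 267.55969, lat 46.00250.
Field (20°×10°, letters A–R): lon ⌊267.55969/20⌋ = 13 → N; lat ⌊46.00250/10⌋ = 4 → E.
Square (2°×1°, digits 0–9): lon ⌊7.55969/2⌋ = 3; lat ⌊6.00250/1⌋ = 6.
Subsquare (5′×2.5′, letters a–x): lon ⌊1.55969/0.0833333⌋ = 18 → s; lat ⌊0.00250/0.0416667⌋ = 0 → a.
Extended square (30″×15″, digits 0–9): lon ⌊0.05969/0.00833333⌋ = 7; lat ⌊0.00250/0.00416667⌋ = 0.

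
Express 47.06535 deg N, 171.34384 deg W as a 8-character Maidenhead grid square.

AN47hb85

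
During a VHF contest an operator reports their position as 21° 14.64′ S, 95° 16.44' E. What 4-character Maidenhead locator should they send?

NG78

Shift to the Maidenhead origin (180°W, 90°S): lon 275.27, lat 68.76.
Field: 275.27/20 → 13 → N, 68.76/10 → 6 → G; chars NG.
Square: 15.27/2 → 7, 8.76/1 → 8; chars 78.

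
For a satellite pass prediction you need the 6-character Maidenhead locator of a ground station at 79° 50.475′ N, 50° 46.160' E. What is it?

LQ59ju

Add 180° to longitude and 90° to latitude: 230.7693, 169.8413.
Field: 230.7693/20 → 11 → L, 169.8413/10 → 16 → Q; chars LQ.
Square: 10.7693/2 → 5, 9.8413/1 → 9; chars 59.
Subsquare: 0.7693/0.0833333 → 9 → j, 0.8413/0.0416667 → 20 → u; chars ju.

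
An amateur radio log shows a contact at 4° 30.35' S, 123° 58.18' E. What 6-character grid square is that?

PI15xl

Add 180° to longitude and 90° to latitude: 303.9697, 85.4942.
Field (20°×10°, letters A–R): lon ⌊303.9697/20⌋ = 15 → P; lat ⌊85.4942/10⌋ = 8 → I.
Square (2°×1°, digits 0–9): lon ⌊3.9697/2⌋ = 1; lat ⌊5.4942/1⌋ = 5.
Subsquare (5′×2.5′, letters a–x): lon ⌊1.9697/0.0833333⌋ = 23 → x; lat ⌊0.4942/0.0416667⌋ = 11 → l.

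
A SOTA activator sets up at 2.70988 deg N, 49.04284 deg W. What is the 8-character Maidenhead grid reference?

Shift to the Maidenhead origin (180°W, 90°S): lon 130.95716, lat 92.70988.
Field: 130.95716/20 → 6 → G, 92.70988/10 → 9 → J; chars GJ.
Square: 10.95716/2 → 5, 2.70988/1 → 2; chars 52.
Subsquare: 0.95716/0.0833333 → 11 → l, 0.70988/0.0416667 → 17 → r; chars lr.
Extended square: 0.04049/0.00833333 → 4, 0.00155/0.00416667 → 0; chars 40.

GJ52lr40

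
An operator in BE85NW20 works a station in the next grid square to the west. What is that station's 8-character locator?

BE85nw10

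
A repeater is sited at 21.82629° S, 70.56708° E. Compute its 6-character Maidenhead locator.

Shift to the Maidenhead origin (180°W, 90°S): lon 250.5671, lat 68.1737.
Field: 250.5671/20 → 12 → M, 68.1737/10 → 6 → G; chars MG.
Square: 10.5671/2 → 5, 8.1737/1 → 8; chars 58.
Subsquare: 0.5671/0.0833333 → 6 → g, 0.1737/0.0416667 → 4 → e; chars ge.

MG58ge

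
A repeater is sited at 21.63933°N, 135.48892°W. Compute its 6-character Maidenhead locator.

CL21gp

Shift to the Maidenhead origin (180°W, 90°S): lon 44.5111, lat 111.6393.
Field: 44.5111/20 → 2 → C, 111.6393/10 → 11 → L; chars CL.
Square: 4.5111/2 → 2, 1.6393/1 → 1; chars 21.
Subsquare: 0.5111/0.0833333 → 6 → g, 0.6393/0.0416667 → 15 → p; chars gp.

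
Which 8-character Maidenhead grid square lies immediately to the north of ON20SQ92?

ON20sq93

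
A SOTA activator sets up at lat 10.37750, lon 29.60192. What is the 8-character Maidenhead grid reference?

Add 180° to longitude and 90° to latitude: 209.60192, 100.37750.
Field: 209.60192/20 → 10 → K, 100.37750/10 → 10 → K; chars KK.
Square: 9.60192/2 → 4, 0.37750/1 → 0; chars 40.
Subsquare: 1.60192/0.0833333 → 19 → t, 0.37750/0.0416667 → 9 → j; chars tj.
Extended square: 0.01859/0.00833333 → 2, 0.00250/0.00416667 → 0; chars 20.

KK40tj20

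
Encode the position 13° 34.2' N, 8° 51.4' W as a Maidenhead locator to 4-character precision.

IK53

Shift to the Maidenhead origin (180°W, 90°S): lon 171.14, lat 103.57.
Field: lon ⌊171.14/20⌋ = 8 → I; lat ⌊103.57/10⌋ = 10 → K.
Square: lon ⌊11.14/2⌋ = 5; lat ⌊3.57/1⌋ = 3.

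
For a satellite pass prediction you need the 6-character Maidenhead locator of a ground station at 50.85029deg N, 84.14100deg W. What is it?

EO70wu

Offset from 180°W / 90°S: lon 95.8590°, lat 140.8503°.
Field (20°×10°, letters A–R): lon ⌊95.8590/20⌋ = 4 → E; lat ⌊140.8503/10⌋ = 14 → O.
Square (2°×1°, digits 0–9): lon ⌊15.8590/2⌋ = 7; lat ⌊0.8503/1⌋ = 0.
Subsquare (5′×2.5′, letters a–x): lon ⌊1.8590/0.0833333⌋ = 22 → w; lat ⌊0.8503/0.0416667⌋ = 20 → u.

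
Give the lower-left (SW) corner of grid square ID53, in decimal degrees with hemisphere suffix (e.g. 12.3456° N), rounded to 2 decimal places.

57.00° S, 10.00° W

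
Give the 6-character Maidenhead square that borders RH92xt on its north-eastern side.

AH02au

Longitude subsquare x = 23; +1 → 24, wraps to 0 = a, carry into square.
Longitude square 9; +1 → 10, wraps to 0, carry into field.
Longitude field R = 17; +1 → 18, wraps to 0 = A, wrapping around the antimeridian.
Latitude subsquare t = 19; +1 → 20 = u.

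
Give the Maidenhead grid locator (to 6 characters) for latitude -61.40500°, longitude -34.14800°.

HC28wo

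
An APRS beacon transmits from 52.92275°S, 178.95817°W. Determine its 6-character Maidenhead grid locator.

AD07mb

Add 180° to longitude and 90° to latitude: 1.0418, 37.0772.
Field (20°×10°, letters A–R): lon ⌊1.0418/20⌋ = 0 → A; lat ⌊37.0772/10⌋ = 3 → D.
Square (2°×1°, digits 0–9): lon ⌊1.0418/2⌋ = 0; lat ⌊7.0772/1⌋ = 7.
Subsquare (5′×2.5′, letters a–x): lon ⌊1.0418/0.0833333⌋ = 12 → m; lat ⌊0.0772/0.0416667⌋ = 1 → b.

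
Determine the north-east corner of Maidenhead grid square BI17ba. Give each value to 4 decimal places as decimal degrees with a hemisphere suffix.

2.9583° S, 157.8333° W

Field B=1, I=8: +1·20° lon, +8·10° lat → SW at lon -160°, lat -10°.
Square 1, 7: +1·2° lon, +7·1° lat → SW at lon -158°, lat -3°.
Subsquare b=1, a=0: +1·0.0833333° lon, +0·0.0416667° lat → SW at lon -157.917°, lat -3°.
Cell spans 0.0833333° lon × 0.0416667° lat. NE corner is SW corner plus one full cell.
latitude 2.9583° S, longitude 157.8333° W.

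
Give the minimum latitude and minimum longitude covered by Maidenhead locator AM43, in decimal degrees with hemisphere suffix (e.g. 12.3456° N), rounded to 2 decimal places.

33.00° N, 172.00° W

Field A=0, M=12: +0·20° lon, +12·10° lat → SW at lon -180°, lat 30°.
Square 4, 3: +4·2° lon, +3·1° lat → SW at lon -172°, lat 33°.
latitude 33.00° N, longitude 172.00° W.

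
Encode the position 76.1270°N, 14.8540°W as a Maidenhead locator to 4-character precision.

IQ26

Shift to the Maidenhead origin (180°W, 90°S): lon 165.15, lat 166.13.
Field (20°×10°, letters A–R): 165.15/20 → 8 → I, 166.13/10 → 16 → Q; chars IQ.
Square (2°×1°, digits 0–9): 5.15/2 → 2, 6.13/1 → 6; chars 26.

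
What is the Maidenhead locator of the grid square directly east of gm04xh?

Longitude subsquare x = 23; +1 → 24, wraps to 0 = a, carry into square.
Longitude square 0; +1 → 1.
The latitude characters are unchanged.

GM14ah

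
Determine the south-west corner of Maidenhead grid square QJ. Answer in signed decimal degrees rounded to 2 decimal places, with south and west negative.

0.00, 140.00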